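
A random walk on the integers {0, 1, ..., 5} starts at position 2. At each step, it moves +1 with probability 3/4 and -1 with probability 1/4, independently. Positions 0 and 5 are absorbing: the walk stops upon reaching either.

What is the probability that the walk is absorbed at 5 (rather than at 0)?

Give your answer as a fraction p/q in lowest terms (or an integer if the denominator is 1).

Biased walk: p = 3/4, q = 1/4, r = q/p = 1/3
Gambler's ruin: P(hit 5 before 0 | start at 2) = (1 - r^a)/(1 - r^N)
r^2 = 1/9; r^5 = 1/243
P = (1 - 1/9) / (1 - 1/243) = 8/9 / 242/243 = 108/121

Answer: 108/121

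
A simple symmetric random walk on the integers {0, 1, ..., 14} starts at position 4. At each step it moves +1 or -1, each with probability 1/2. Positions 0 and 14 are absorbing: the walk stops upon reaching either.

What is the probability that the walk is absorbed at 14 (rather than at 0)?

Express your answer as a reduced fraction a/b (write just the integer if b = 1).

Answer: 2/7

Derivation:
Symmetric walk (p = 1/2): the harmonic-function argument gives P(hit 14 before 0 | start at 4) = a/N.
P = 4/14 = 2/7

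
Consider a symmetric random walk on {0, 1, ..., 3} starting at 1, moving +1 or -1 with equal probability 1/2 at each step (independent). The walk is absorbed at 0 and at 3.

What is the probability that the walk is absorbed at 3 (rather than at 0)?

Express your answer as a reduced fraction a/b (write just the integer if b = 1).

Symmetric walk (p = 1/2): the harmonic-function argument gives P(hit 3 before 0 | start at 1) = a/N.
P = 1/3 = 1/3

Answer: 1/3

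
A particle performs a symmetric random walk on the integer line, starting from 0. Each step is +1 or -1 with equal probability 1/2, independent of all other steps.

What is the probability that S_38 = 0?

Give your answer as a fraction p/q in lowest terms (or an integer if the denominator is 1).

To return to 0 after 38 steps: need exactly 19 steps of +1 and 19 of -1.
Favorable paths: C(38,19) = 35345263800
Total paths: 2^38 = 274877906944
P = 35345263800/274877906944 = 4418157975/34359738368

Answer: 4418157975/34359738368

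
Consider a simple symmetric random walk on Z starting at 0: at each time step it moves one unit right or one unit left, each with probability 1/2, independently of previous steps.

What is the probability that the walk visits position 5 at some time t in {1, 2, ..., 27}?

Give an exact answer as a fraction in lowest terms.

Count via complement. Let g(t,s) = #length-t paths at position s with S_1..S_t all ≠ 5.
g(t,s) = g(t-1,s-1) + g(t-1,s+1) for s ≠ 5; g(t,5) = 0.
t=0: g(0,0)=1
t=1: g(1,-1)=1 g(1,1)=1
t=2: g(2,-2)=1 g(2,0)=2 g(2,2)=1
t=3: g(3,-3)=1 g(3,-1)=3 g(3,1)=3 g(3,3)=1
t=4: g(4,-4)=1 g(4,-2)=4 g(4,0)=6 g(4,2)=4 g(4,4)=1
t=5: g(5,-5)=1 g(5,-3)=5 g(5,-1)=10 g(5,1)=10 g(5,3)=5
t=6: g(6,-6)=1 g(6,-4)=6 g(6,-2)=15 g(6,0)=20 g(6,2)=15 g(6,4)=5
t=7: g(7,-7)=1 g(7,-5)=7 g(7,-3)=21 g(7,-1)=35 g(7,1)=35 g(7,3)=20
t=8: g(8,-8)=1 g(8,-6)=8 g(8,-4)=28 g(8,-2)=56 g(8,0)=70 g(8,2)=55 g(8,4)=20
t=9: g(9,-9)=1 g(9,-7)=9 g(9,-5)=36 g(9,-3)=84 g(9,-1)=126 g(9,1)=125 g(9,3)=75
t=10: g(10,-10)=1 g(10,-8)=10 g(10,-6)=45 g(10,-4)=120 g(10,-2)=210 g(10,0)=251 g(10,2)=200 g(10,4)=75
t=11: g(11,-11)=1 g(11,-9)=11 g(11,-7)=55 g(11,-5)=165 g(11,-3)=330 g(11,-1)=461 g(11,1)=451 g(11,3)=275
t=12: g(12,-12)=1 g(12,-10)=12 g(12,-8)=66 g(12,-6)=220 g(12,-4)=495 g(12,-2)=791 g(12,0)=912 g(12,2)=726 g(12,4)=275
t=13: g(13,-13)=1 g(13,-11)=13 g(13,-9)=78 g(13,-7)=286 g(13,-5)=715 g(13,-3)=1286 g(13,-1)=1703 g(13,1)=1638 g(13,3)=1001
t=14: g(14,-14)=1 g(14,-12)=14 g(14,-10)=91 g(14,-8)=364 g(14,-6)=1001 g(14,-4)=2001 g(14,-2)=2989 g(14,0)=3341 g(14,2)=2639 g(14,4)=1001
t=15: g(15,-15)=1 g(15,-13)=15 g(15,-11)=105 g(15,-9)=455 g(15,-7)=1365 g(15,-5)=3002 g(15,-3)=4990 g(15,-1)=6330 g(15,1)=5980 g(15,3)=3640
t=16: g(16,-16)=1 g(16,-14)=16 g(16,-12)=120 g(16,-10)=560 g(16,-8)=1820 g(16,-6)=4367 g(16,-4)=7992 g(16,-2)=11320 g(16,0)=12310 g(16,2)=9620 g(16,4)=3640
t=17: g(17,-17)=1 g(17,-15)=17 g(17,-13)=136 g(17,-11)=680 g(17,-9)=2380 g(17,-7)=6187 g(17,-5)=12359 g(17,-3)=19312 g(17,-1)=23630 g(17,1)=21930 g(17,3)=13260
t=18: g(18,-18)=1 g(18,-16)=18 g(18,-14)=153 g(18,-12)=816 g(18,-10)=3060 g(18,-8)=8567 g(18,-6)=18546 g(18,-4)=31671 g(18,-2)=42942 g(18,0)=45560 g(18,2)=35190 g(18,4)=13260
t=19: g(19,-19)=1 g(19,-17)=19 g(19,-15)=171 g(19,-13)=969 g(19,-11)=3876 g(19,-9)=11627 g(19,-7)=27113 g(19,-5)=50217 g(19,-3)=74613 g(19,-1)=88502 g(19,1)=80750 g(19,3)=48450
t=20: g(20,-20)=1 g(20,-18)=20 g(20,-16)=190 g(20,-14)=1140 g(20,-12)=4845 g(20,-10)=15503 g(20,-8)=38740 g(20,-6)=77330 g(20,-4)=124830 g(20,-2)=163115 g(20,0)=169252 g(20,2)=129200 g(20,4)=48450
t=21: g(21,-21)=1 g(21,-19)=21 g(21,-17)=210 g(21,-15)=1330 g(21,-13)=5985 g(21,-11)=20348 g(21,-9)=54243 g(21,-7)=116070 g(21,-5)=202160 g(21,-3)=287945 g(21,-1)=332367 g(21,1)=298452 g(21,3)=177650
t=22: g(22,-22)=1 g(22,-20)=22 g(22,-18)=231 g(22,-16)=1540 g(22,-14)=7315 g(22,-12)=26333 g(22,-10)=74591 g(22,-8)=170313 g(22,-6)=318230 g(22,-4)=490105 g(22,-2)=620312 g(22,0)=630819 g(22,2)=476102 g(22,4)=177650
t=23: g(23,-23)=1 g(23,-21)=23 g(23,-19)=253 g(23,-17)=1771 g(23,-15)=8855 g(23,-13)=33648 g(23,-11)=100924 g(23,-9)=244904 g(23,-7)=488543 g(23,-5)=808335 g(23,-3)=1110417 g(23,-1)=1251131 g(23,1)=1106921 g(23,3)=653752
t=24: g(24,-24)=1 g(24,-22)=24 g(24,-20)=276 g(24,-18)=2024 g(24,-16)=10626 g(24,-14)=42503 g(24,-12)=134572 g(24,-10)=345828 g(24,-8)=733447 g(24,-6)=1296878 g(24,-4)=1918752 g(24,-2)=2361548 g(24,0)=2358052 g(24,2)=1760673 g(24,4)=653752
t=25: g(25,-25)=1 g(25,-23)=25 g(25,-21)=300 g(25,-19)=2300 g(25,-17)=12650 g(25,-15)=53129 g(25,-13)=177075 g(25,-11)=480400 g(25,-9)=1079275 g(25,-7)=2030325 g(25,-5)=3215630 g(25,-3)=4280300 g(25,-1)=4719600 g(25,1)=4118725 g(25,3)=2414425
t=26: g(26,-26)=1 g(26,-24)=26 g(26,-22)=325 g(26,-20)=2600 g(26,-18)=14950 g(26,-16)=65779 g(26,-14)=230204 g(26,-12)=657475 g(26,-10)=1559675 g(26,-8)=3109600 g(26,-6)=5245955 g(26,-4)=7495930 g(26,-2)=8999900 g(26,0)=8838325 g(26,2)=6533150 g(26,4)=2414425
t=27: g(27,-27)=1 g(27,-25)=27 g(27,-23)=351 g(27,-21)=2925 g(27,-19)=17550 g(27,-17)=80729 g(27,-15)=295983 g(27,-13)=887679 g(27,-11)=2217150 g(27,-9)=4669275 g(27,-7)=8355555 g(27,-5)=12741885 g(27,-3)=16495830 g(27,-1)=17838225 g(27,1)=15371475 g(27,3)=8947575
Paths never hitting 5: Σ_s g(27,s) = 87922215
Paths hitting 5: 2^27 - 87922215 = 46295513
P = 46295513/134217728 = 46295513/134217728

Answer: 46295513/134217728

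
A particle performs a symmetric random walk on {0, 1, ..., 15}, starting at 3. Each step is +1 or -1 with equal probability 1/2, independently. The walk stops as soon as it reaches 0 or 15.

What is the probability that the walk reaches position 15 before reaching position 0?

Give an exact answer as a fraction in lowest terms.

Symmetric walk (p = 1/2): the harmonic-function argument gives P(hit 15 before 0 | start at 3) = a/N.
P = 3/15 = 1/5

Answer: 1/5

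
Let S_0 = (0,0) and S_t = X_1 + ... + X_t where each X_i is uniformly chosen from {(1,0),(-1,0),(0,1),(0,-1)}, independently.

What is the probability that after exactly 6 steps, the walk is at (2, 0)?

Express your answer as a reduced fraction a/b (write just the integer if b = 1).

Let h be the number of horizontal steps (so 6-h are vertical). To end at (2,0) need (h+2)/2 right-steps and ((6-h)+0)/2 up-steps.
Sum over h with 2 ≤ h ≤ 6, h ≡ 0 (mod 2), 6-h ≡ 0 (mod 2):
h=2: C(6,2)·C(2,2)·C(4,2) = 15·1·6 = 90
h=4: C(6,4)·C(4,3)·C(2,1) = 15·4·2 = 120
h=6: C(6,6)·C(6,4)·C(0,0) = 1·15·1 = 15
Total favorable: 225
Total paths: 4^6 = 4096
P = 225/4096 = 225/4096

Answer: 225/4096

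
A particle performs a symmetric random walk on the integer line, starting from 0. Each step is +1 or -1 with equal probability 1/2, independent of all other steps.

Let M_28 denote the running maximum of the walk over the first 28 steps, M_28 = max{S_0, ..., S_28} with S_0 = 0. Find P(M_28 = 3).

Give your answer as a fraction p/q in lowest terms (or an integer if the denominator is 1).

Answer: 30421755/268435456

Derivation:
Let M_28 = max(S_0,...,S_28). Use the reflection principle: for j ≥ 1, #{paths with M_28 ≥ j} = #{S_28 ≥ j} + #{S_28 ≥ j+1}.
By reflection, #{M_28 ≥ 3} = #{S_28 ≥ 3} + #{S_28 ≥ 4} = 76717268 + 76717268 = 153434536.
#{M_28 ≥ 4} = #{S_28 ≥ 4} + #{S_28 ≥ 5} = 76717268 + 46295513 = 123012781.
#{M_28 = 3} = 153434536 - 123012781 = 30421755.
P(M_28 = 3) = 30421755/268435456 = 30421755/268435456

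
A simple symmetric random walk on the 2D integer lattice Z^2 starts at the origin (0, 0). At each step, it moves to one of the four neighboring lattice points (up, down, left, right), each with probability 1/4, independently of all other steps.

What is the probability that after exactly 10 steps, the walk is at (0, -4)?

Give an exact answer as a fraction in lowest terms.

Let h be the number of horizontal steps (so 10-h are vertical). To end at (0,-4) need (h+0)/2 right-steps and ((10-h)-4)/2 up-steps.
Sum over h with 0 ≤ h ≤ 6, h ≡ 0 (mod 2), 10-h ≡ 0 (mod 2):
h=0: C(10,0)·C(0,0)·C(10,3) = 1·1·120 = 120
h=2: C(10,2)·C(2,1)·C(8,2) = 45·2·28 = 2520
h=4: C(10,4)·C(4,2)·C(6,1) = 210·6·6 = 7560
h=6: C(10,6)·C(6,3)·C(4,0) = 210·20·1 = 4200
Total favorable: 14400
Total paths: 4^10 = 1048576
P = 14400/1048576 = 225/16384

Answer: 225/16384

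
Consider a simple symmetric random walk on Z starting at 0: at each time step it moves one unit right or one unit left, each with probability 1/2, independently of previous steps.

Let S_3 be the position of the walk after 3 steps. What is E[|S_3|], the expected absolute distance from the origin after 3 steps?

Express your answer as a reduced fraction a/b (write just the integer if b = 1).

Answer: 3/2

Derivation:
S_3 takes values m ≡ 1 (mod 2) with |m| ≤ 3; P(S_3=m) = C(3,(3+m)/2)/2^3.
Total paths: 2^3 = 8
Distribution: P(S=-3)=1/8, P(S=-1)=3/8, P(S=1)=3/8, P(S=3)=1/8
E[|S_3|] = Σ_m |m|·P(S_3=m) = 12/8 = 3/2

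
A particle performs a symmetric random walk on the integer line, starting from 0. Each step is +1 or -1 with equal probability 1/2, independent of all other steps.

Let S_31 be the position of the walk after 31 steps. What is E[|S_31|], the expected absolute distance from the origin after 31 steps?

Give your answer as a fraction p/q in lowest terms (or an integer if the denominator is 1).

S_31 takes values m ≡ 1 (mod 2) with |m| ≤ 31; P(S_31=m) = C(31,(31+m)/2)/2^31.
Total paths: 2^31 = 2147483648
Distribution: P(S=-31)=1/2147483648, P(S=-29)=31/2147483648, P(S=-27)=465/2147483648, P(S=-25)=4495/2147483648, P(S=-23)=31465/2147483648, P(S=-21)=169911/2147483648, P(S=-19)=736281/2147483648, P(S=-17)=2629575/2147483648, P(S=-15)=7888725/2147483648, P(S=-13)=20160075/2147483648, P(S=-11)=44352165/2147483648, P(S=-9)=84672315/2147483648, P(S=-7)=141120525/2147483648, P(S=-5)=206253075/2147483648, P(S=-3)=265182525/2147483648, P(S=-1)=300540195/2147483648, P(S=1)=300540195/2147483648, P(S=3)=265182525/2147483648, P(S=5)=206253075/2147483648, P(S=7)=141120525/2147483648, P(S=9)=84672315/2147483648, P(S=11)=44352165/2147483648, P(S=13)=20160075/2147483648, P(S=15)=7888725/2147483648, P(S=17)=2629575/2147483648, P(S=19)=736281/2147483648, P(S=21)=169911/2147483648, P(S=23)=31465/2147483648, P(S=25)=4495/2147483648, P(S=27)=465/2147483648, P(S=29)=31/2147483648, P(S=31)=1/2147483648
E[|S_31|] = Σ_m |m|·P(S_31=m) = 9617286240/2147483648 = 300540195/67108864

Answer: 300540195/67108864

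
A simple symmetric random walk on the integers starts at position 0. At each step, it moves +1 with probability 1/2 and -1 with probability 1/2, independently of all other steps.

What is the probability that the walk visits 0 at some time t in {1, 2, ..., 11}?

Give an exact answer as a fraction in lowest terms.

Answer: 193/256

Derivation:
Count via complement. Let g(t,s) = #length-t paths at position s with S_1..S_t all ≠ 0.
g(t,s) = g(t-1,s-1) + g(t-1,s+1) for s ≠ 0; g(t,0) = 0.
t=0: g(0,0)=1
t=1: g(1,-1)=1 g(1,1)=1
t=2: g(2,-2)=1 g(2,2)=1
t=3: g(3,-3)=1 g(3,-1)=1 g(3,1)=1 g(3,3)=1
t=4: g(4,-4)=1 g(4,-2)=2 g(4,2)=2 g(4,4)=1
t=5: g(5,-5)=1 g(5,-3)=3 g(5,-1)=2 g(5,1)=2 g(5,3)=3 g(5,5)=1
t=6: g(6,-6)=1 g(6,-4)=4 g(6,-2)=5 g(6,2)=5 g(6,4)=4 g(6,6)=1
t=7: g(7,-7)=1 g(7,-5)=5 g(7,-3)=9 g(7,-1)=5 g(7,1)=5 g(7,3)=9 g(7,5)=5 g(7,7)=1
t=8: g(8,-8)=1 g(8,-6)=6 g(8,-4)=14 g(8,-2)=14 g(8,2)=14 g(8,4)=14 g(8,6)=6 g(8,8)=1
t=9: g(9,-9)=1 g(9,-7)=7 g(9,-5)=20 g(9,-3)=28 g(9,-1)=14 g(9,1)=14 g(9,3)=28 g(9,5)=20 g(9,7)=7 g(9,9)=1
t=10: g(10,-10)=1 g(10,-8)=8 g(10,-6)=27 g(10,-4)=48 g(10,-2)=42 g(10,2)=42 g(10,4)=48 g(10,6)=27 g(10,8)=8 g(10,10)=1
t=11: g(11,-11)=1 g(11,-9)=9 g(11,-7)=35 g(11,-5)=75 g(11,-3)=90 g(11,-1)=42 g(11,1)=42 g(11,3)=90 g(11,5)=75 g(11,7)=35 g(11,9)=9 g(11,11)=1
Paths never hitting 0: Σ_s g(11,s) = 504
Paths hitting 0: 2^11 - 504 = 1544
P = 1544/2048 = 193/256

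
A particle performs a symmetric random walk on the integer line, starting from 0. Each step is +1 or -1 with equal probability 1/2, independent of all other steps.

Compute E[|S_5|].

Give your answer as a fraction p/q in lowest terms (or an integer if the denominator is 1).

Answer: 15/8

Derivation:
S_5 takes values m ≡ 1 (mod 2) with |m| ≤ 5; P(S_5=m) = C(5,(5+m)/2)/2^5.
Total paths: 2^5 = 32
Distribution: P(S=-5)=1/32, P(S=-3)=5/32, P(S=-1)=10/32, P(S=1)=10/32, P(S=3)=5/32, P(S=5)=1/32
E[|S_5|] = Σ_m |m|·P(S_5=m) = 60/32 = 15/8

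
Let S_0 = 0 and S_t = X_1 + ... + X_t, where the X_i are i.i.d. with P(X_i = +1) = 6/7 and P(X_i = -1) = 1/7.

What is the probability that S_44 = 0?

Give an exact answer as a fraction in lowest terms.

Answer: 276945090657575023193012305920/15286700631942576193765185769276826401

Derivation:
To be at 0 after 44 steps: need exactly 22 steps of +1 and 22 of -1.
Number of such sequences: C(44,22) = 2104098963720
Each has probability (6/7)^22 · (1/7)^22 = 131621703842267136/15286700631942576193765185769276826401
P = 2104098963720 · 131621703842267136/15286700631942576193765185769276826401 = 276945090657575023193012305920/15286700631942576193765185769276826401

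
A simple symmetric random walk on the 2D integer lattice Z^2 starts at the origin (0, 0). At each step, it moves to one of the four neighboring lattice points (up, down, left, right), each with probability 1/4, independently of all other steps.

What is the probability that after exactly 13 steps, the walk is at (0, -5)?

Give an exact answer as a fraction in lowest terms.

Answer: 511225/67108864

Derivation:
Let h be the number of horizontal steps (so 13-h are vertical). To end at (0,-5) need (h+0)/2 right-steps and ((13-h)-5)/2 up-steps.
Sum over h with 0 ≤ h ≤ 8, h ≡ 0 (mod 2), 13-h ≡ 1 (mod 2):
h=0: C(13,0)·C(0,0)·C(13,4) = 1·1·715 = 715
h=2: C(13,2)·C(2,1)·C(11,3) = 78·2·165 = 25740
h=4: C(13,4)·C(4,2)·C(9,2) = 715·6·36 = 154440
h=6: C(13,6)·C(6,3)·C(7,1) = 1716·20·7 = 240240
h=8: C(13,8)·C(8,4)·C(5,0) = 1287·70·1 = 90090
Total favorable: 511225
Total paths: 4^13 = 67108864
P = 511225/67108864 = 511225/67108864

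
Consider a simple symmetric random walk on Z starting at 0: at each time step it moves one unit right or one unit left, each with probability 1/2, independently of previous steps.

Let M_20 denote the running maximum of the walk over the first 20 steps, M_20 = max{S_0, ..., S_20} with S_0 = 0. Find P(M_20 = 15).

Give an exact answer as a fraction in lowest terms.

Let M_20 = max(S_0,...,S_20). Use the reflection principle: for j ≥ 1, #{paths with M_20 ≥ j} = #{S_20 ≥ j} + #{S_20 ≥ j+1}.
By reflection, #{M_20 ≥ 15} = #{S_20 ≥ 15} + #{S_20 ≥ 16} = 211 + 211 = 422.
#{M_20 ≥ 16} = #{S_20 ≥ 16} + #{S_20 ≥ 17} = 211 + 21 = 232.
#{M_20 = 15} = 422 - 232 = 190.
P(M_20 = 15) = 190/1048576 = 95/524288

Answer: 95/524288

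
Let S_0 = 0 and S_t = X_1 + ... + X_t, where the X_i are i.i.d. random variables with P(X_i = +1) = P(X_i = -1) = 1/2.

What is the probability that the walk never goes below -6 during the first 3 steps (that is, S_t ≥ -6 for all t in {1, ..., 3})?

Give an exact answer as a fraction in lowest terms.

Answer: 1

Derivation:
Let f(t,s) = #length-t paths at position s with S_1..S_t all ≥ -6.
f(t,s) = f(t-1,s-1) + f(t-1,s+1) for s ≥ -6; f(t,s) = 0 for s < -6.
t=0: f(0,0)=1
t=1: f(1,-1)=1 f(1,1)=1
t=2: f(2,-2)=1 f(2,0)=2 f(2,2)=1
t=3: f(3,-3)=1 f(3,-1)=3 f(3,1)=3 f(3,3)=1
Σ_s f(3,s) = 8
P = 8/8 = 1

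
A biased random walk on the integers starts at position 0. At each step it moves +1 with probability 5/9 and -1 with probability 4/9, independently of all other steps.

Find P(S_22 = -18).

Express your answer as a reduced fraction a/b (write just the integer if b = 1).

Answer: 2116559883468800/328256967394537077627

Derivation:
To reach position -18 after 22 steps: need 2 steps of +1 and 20 steps of -1.
Number of such sequences: C(22,2) = 231
Each has probability (5/9)^2 · (4/9)^20 = 27487790694400/984770902183611232881
P = 231 · 27487790694400/984770902183611232881 = 2116559883468800/328256967394537077627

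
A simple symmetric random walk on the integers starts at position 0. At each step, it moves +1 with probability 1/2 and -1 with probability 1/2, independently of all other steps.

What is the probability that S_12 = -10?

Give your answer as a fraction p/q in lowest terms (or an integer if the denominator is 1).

Answer: 3/1024

Derivation:
To reach position -10 after 12 steps: need 1 step of +1 and 11 of -1.
Favorable paths: C(12,1) = 12
Total paths: 2^12 = 4096
P = 12/4096 = 3/1024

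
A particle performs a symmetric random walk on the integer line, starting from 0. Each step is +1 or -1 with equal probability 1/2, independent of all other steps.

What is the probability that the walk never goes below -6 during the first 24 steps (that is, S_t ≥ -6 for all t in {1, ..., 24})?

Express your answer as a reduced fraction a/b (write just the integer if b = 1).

Let f(t,s) = #length-t paths at position s with S_1..S_t all ≥ -6.
f(t,s) = f(t-1,s-1) + f(t-1,s+1) for s ≥ -6; f(t,s) = 0 for s < -6.
t=0: f(0,0)=1
t=1: f(1,-1)=1 f(1,1)=1
t=2: f(2,-2)=1 f(2,0)=2 f(2,2)=1
t=3: f(3,-3)=1 f(3,-1)=3 f(3,1)=3 f(3,3)=1
t=4: f(4,-4)=1 f(4,-2)=4 f(4,0)=6 f(4,2)=4 f(4,4)=1
t=5: f(5,-5)=1 f(5,-3)=5 f(5,-1)=10 f(5,1)=10 f(5,3)=5 f(5,5)=1
t=6: f(6,-6)=1 f(6,-4)=6 f(6,-2)=15 f(6,0)=20 f(6,2)=15 f(6,4)=6 f(6,6)=1
t=7: f(7,-5)=7 f(7,-3)=21 f(7,-1)=35 f(7,1)=35 f(7,3)=21 f(7,5)=7 f(7,7)=1
t=8: f(8,-6)=7 f(8,-4)=28 f(8,-2)=56 f(8,0)=70 f(8,2)=56 f(8,4)=28 f(8,6)=8 f(8,8)=1
t=9: f(9,-5)=35 f(9,-3)=84 f(9,-1)=126 f(9,1)=126 f(9,3)=84 f(9,5)=36 f(9,7)=9 f(9,9)=1
t=10: f(10,-6)=35 f(10,-4)=119 f(10,-2)=210 f(10,0)=252 f(10,2)=210 f(10,4)=120 f(10,6)=45 f(10,8)=10 f(10,10)=1
t=11: f(11,-5)=154 f(11,-3)=329 f(11,-1)=462 f(11,1)=462 f(11,3)=330 f(11,5)=165 f(11,7)=55 f(11,9)=11 f(11,11)=1
t=12: f(12,-6)=154 f(12,-4)=483 f(12,-2)=791 f(12,0)=924 f(12,2)=792 f(12,4)=495 f(12,6)=220 f(12,8)=66 f(12,10)=12 f(12,12)=1
t=13: f(13,-5)=637 f(13,-3)=1274 f(13,-1)=1715 f(13,1)=1716 f(13,3)=1287 f(13,5)=715 f(13,7)=286 f(13,9)=78 f(13,11)=13 f(13,13)=1
t=14: f(14,-6)=637 f(14,-4)=1911 f(14,-2)=2989 f(14,0)=3431 f(14,2)=3003 f(14,4)=2002 f(14,6)=1001 f(14,8)=364 f(14,10)=91 f(14,12)=14 f(14,14)=1
t=15: f(15,-5)=2548 f(15,-3)=4900 f(15,-1)=6420 f(15,1)=6434 f(15,3)=5005 f(15,5)=3003 f(15,7)=1365 f(15,9)=455 f(15,11)=105 f(15,13)=15 f(15,15)=1
t=16: f(16,-6)=2548 f(16,-4)=7448 f(16,-2)=11320 f(16,0)=12854 f(16,2)=11439 f(16,4)=8008 f(16,6)=4368 f(16,8)=1820 f(16,10)=560 f(16,12)=120 f(16,14)=16 f(16,16)=1
t=17: f(17,-5)=9996 f(17,-3)=18768 f(17,-1)=24174 f(17,1)=24293 f(17,3)=19447 f(17,5)=12376 f(17,7)=6188 f(17,9)=2380 f(17,11)=680 f(17,13)=136 f(17,15)=17 f(17,17)=1
t=18: f(18,-6)=9996 f(18,-4)=28764 f(18,-2)=42942 f(18,0)=48467 f(18,2)=43740 f(18,4)=31823 f(18,6)=18564 f(18,8)=8568 f(18,10)=3060 f(18,12)=816 f(18,14)=153 f(18,16)=18 f(18,18)=1
t=19: f(19,-5)=38760 f(19,-3)=71706 f(19,-1)=91409 f(19,1)=92207 f(19,3)=75563 f(19,5)=50387 f(19,7)=27132 f(19,9)=11628 f(19,11)=3876 f(19,13)=969 f(19,15)=171 f(19,17)=19 f(19,19)=1
t=20: f(20,-6)=38760 f(20,-4)=110466 f(20,-2)=163115 f(20,0)=183616 f(20,2)=167770 f(20,4)=125950 f(20,6)=77519 f(20,8)=38760 f(20,10)=15504 f(20,12)=4845 f(20,14)=1140 f(20,16)=190 f(20,18)=20 f(20,20)=1
t=21: f(21,-5)=149226 f(21,-3)=273581 f(21,-1)=346731 f(21,1)=351386 f(21,3)=293720 f(21,5)=203469 f(21,7)=116279 f(21,9)=54264 f(21,11)=20349 f(21,13)=5985 f(21,15)=1330 f(21,17)=210 f(21,19)=21 f(21,21)=1
t=22: f(22,-6)=149226 f(22,-4)=422807 f(22,-2)=620312 f(22,0)=698117 f(22,2)=645106 f(22,4)=497189 f(22,6)=319748 f(22,8)=170543 f(22,10)=74613 f(22,12)=26334 f(22,14)=7315 f(22,16)=1540 f(22,18)=231 f(22,20)=22 f(22,22)=1
t=23: f(23,-5)=572033 f(23,-3)=1043119 f(23,-1)=1318429 f(23,1)=1343223 f(23,3)=1142295 f(23,5)=816937 f(23,7)=490291 f(23,9)=245156 f(23,11)=100947 f(23,13)=33649 f(23,15)=8855 f(23,17)=1771 f(23,19)=253 f(23,21)=23 f(23,23)=1
t=24: f(24,-6)=572033 f(24,-4)=1615152 f(24,-2)=2361548 f(24,0)=2661652 f(24,2)=2485518 f(24,4)=1959232 f(24,6)=1307228 f(24,8)=735447 f(24,10)=346103 f(24,12)=134596 f(24,14)=42504 f(24,16)=10626 f(24,18)=2024 f(24,20)=276 f(24,22)=24 f(24,24)=1
Σ_s f(24,s) = 14233964
P = 14233964/16777216 = 3558491/4194304

Answer: 3558491/4194304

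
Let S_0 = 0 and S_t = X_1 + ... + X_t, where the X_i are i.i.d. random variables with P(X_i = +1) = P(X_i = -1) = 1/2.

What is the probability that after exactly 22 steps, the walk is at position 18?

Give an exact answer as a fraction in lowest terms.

Answer: 231/4194304

Derivation:
To reach position 18 after 22 steps: need 20 steps of +1 and 2 of -1.
Favorable paths: C(22,20) = 231
Total paths: 2^22 = 4194304
P = 231/4194304 = 231/4194304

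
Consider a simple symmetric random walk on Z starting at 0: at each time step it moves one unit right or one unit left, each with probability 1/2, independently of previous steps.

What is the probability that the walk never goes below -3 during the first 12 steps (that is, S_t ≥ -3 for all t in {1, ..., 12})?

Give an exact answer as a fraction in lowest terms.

Let f(t,s) = #length-t paths at position s with S_1..S_t all ≥ -3.
f(t,s) = f(t-1,s-1) + f(t-1,s+1) for s ≥ -3; f(t,s) = 0 for s < -3.
t=0: f(0,0)=1
t=1: f(1,-1)=1 f(1,1)=1
t=2: f(2,-2)=1 f(2,0)=2 f(2,2)=1
t=3: f(3,-3)=1 f(3,-1)=3 f(3,1)=3 f(3,3)=1
t=4: f(4,-2)=4 f(4,0)=6 f(4,2)=4 f(4,4)=1
t=5: f(5,-3)=4 f(5,-1)=10 f(5,1)=10 f(5,3)=5 f(5,5)=1
t=6: f(6,-2)=14 f(6,0)=20 f(6,2)=15 f(6,4)=6 f(6,6)=1
t=7: f(7,-3)=14 f(7,-1)=34 f(7,1)=35 f(7,3)=21 f(7,5)=7 f(7,7)=1
t=8: f(8,-2)=48 f(8,0)=69 f(8,2)=56 f(8,4)=28 f(8,6)=8 f(8,8)=1
t=9: f(9,-3)=48 f(9,-1)=117 f(9,1)=125 f(9,3)=84 f(9,5)=36 f(9,7)=9 f(9,9)=1
t=10: f(10,-2)=165 f(10,0)=242 f(10,2)=209 f(10,4)=120 f(10,6)=45 f(10,8)=10 f(10,10)=1
t=11: f(11,-3)=165 f(11,-1)=407 f(11,1)=451 f(11,3)=329 f(11,5)=165 f(11,7)=55 f(11,9)=11 f(11,11)=1
t=12: f(12,-2)=572 f(12,0)=858 f(12,2)=780 f(12,4)=494 f(12,6)=220 f(12,8)=66 f(12,10)=12 f(12,12)=1
Σ_s f(12,s) = 3003
P = 3003/4096 = 3003/4096

Answer: 3003/4096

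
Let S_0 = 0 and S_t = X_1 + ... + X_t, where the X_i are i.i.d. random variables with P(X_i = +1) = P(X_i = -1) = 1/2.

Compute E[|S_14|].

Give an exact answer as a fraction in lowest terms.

Answer: 3003/1024

Derivation:
S_14 takes values m ≡ 0 (mod 2) with |m| ≤ 14; P(S_14=m) = C(14,(14+m)/2)/2^14.
Total paths: 2^14 = 16384
Distribution: P(S=-14)=1/16384, P(S=-12)=14/16384, P(S=-10)=91/16384, P(S=-8)=364/16384, P(S=-6)=1001/16384, P(S=-4)=2002/16384, P(S=-2)=3003/16384, P(S=0)=3432/16384, P(S=2)=3003/16384, P(S=4)=2002/16384, P(S=6)=1001/16384, P(S=8)=364/16384, P(S=10)=91/16384, P(S=12)=14/16384, P(S=14)=1/16384
E[|S_14|] = Σ_m |m|·P(S_14=m) = 48048/16384 = 3003/1024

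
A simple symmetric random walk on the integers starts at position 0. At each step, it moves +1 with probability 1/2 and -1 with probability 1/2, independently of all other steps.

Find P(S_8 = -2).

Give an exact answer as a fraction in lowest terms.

To reach position -2 after 8 steps: need 3 steps of +1 and 5 of -1.
Favorable paths: C(8,3) = 56
Total paths: 2^8 = 256
P = 56/256 = 7/32

Answer: 7/32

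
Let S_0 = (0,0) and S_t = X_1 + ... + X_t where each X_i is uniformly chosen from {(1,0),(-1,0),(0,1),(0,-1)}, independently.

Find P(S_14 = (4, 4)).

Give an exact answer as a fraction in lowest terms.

Let h be the number of horizontal steps (so 14-h are vertical). To end at (4,4) need (h+4)/2 right-steps and ((14-h)+4)/2 up-steps.
Sum over h with 4 ≤ h ≤ 10, h ≡ 0 (mod 2), 14-h ≡ 0 (mod 2):
h=4: C(14,4)·C(4,4)·C(10,7) = 1001·1·120 = 120120
h=6: C(14,6)·C(6,5)·C(8,6) = 3003·6·28 = 504504
h=8: C(14,8)·C(8,6)·C(6,5) = 3003·28·6 = 504504
h=10: C(14,10)·C(10,7)·C(4,4) = 1001·120·1 = 120120
Total favorable: 1249248
Total paths: 4^14 = 268435456
P = 1249248/268435456 = 39039/8388608

Answer: 39039/8388608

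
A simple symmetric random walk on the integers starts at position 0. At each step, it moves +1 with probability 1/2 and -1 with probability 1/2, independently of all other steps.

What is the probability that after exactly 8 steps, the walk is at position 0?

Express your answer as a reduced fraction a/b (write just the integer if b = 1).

Answer: 35/128

Derivation:
To return to 0 after 8 steps: need exactly 4 steps of +1 and 4 of -1.
Favorable paths: C(8,4) = 70
Total paths: 2^8 = 256
P = 70/256 = 35/128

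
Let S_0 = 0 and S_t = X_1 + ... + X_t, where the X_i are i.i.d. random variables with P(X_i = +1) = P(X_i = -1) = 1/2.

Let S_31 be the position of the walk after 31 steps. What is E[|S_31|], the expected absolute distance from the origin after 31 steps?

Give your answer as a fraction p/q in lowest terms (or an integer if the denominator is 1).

S_31 takes values m ≡ 1 (mod 2) with |m| ≤ 31; P(S_31=m) = C(31,(31+m)/2)/2^31.
Total paths: 2^31 = 2147483648
Distribution: P(S=-31)=1/2147483648, P(S=-29)=31/2147483648, P(S=-27)=465/2147483648, P(S=-25)=4495/2147483648, P(S=-23)=31465/2147483648, P(S=-21)=169911/2147483648, P(S=-19)=736281/2147483648, P(S=-17)=2629575/2147483648, P(S=-15)=7888725/2147483648, P(S=-13)=20160075/2147483648, P(S=-11)=44352165/2147483648, P(S=-9)=84672315/2147483648, P(S=-7)=141120525/2147483648, P(S=-5)=206253075/2147483648, P(S=-3)=265182525/2147483648, P(S=-1)=300540195/2147483648, P(S=1)=300540195/2147483648, P(S=3)=265182525/2147483648, P(S=5)=206253075/2147483648, P(S=7)=141120525/2147483648, P(S=9)=84672315/2147483648, P(S=11)=44352165/2147483648, P(S=13)=20160075/2147483648, P(S=15)=7888725/2147483648, P(S=17)=2629575/2147483648, P(S=19)=736281/2147483648, P(S=21)=169911/2147483648, P(S=23)=31465/2147483648, P(S=25)=4495/2147483648, P(S=27)=465/2147483648, P(S=29)=31/2147483648, P(S=31)=1/2147483648
E[|S_31|] = Σ_m |m|·P(S_31=m) = 9617286240/2147483648 = 300540195/67108864

Answer: 300540195/67108864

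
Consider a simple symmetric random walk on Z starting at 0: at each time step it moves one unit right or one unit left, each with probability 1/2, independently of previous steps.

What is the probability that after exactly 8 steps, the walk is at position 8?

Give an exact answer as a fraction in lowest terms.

Answer: 1/256

Derivation:
To reach position 8 after 8 steps: need 8 steps of +1 and 0 of -1.
Favorable paths: C(8,8) = 1
Total paths: 2^8 = 256
P = 1/256 = 1/256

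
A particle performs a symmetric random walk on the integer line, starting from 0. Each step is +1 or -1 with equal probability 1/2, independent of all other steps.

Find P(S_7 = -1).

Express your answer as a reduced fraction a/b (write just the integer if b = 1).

To reach position -1 after 7 steps: need 3 steps of +1 and 4 of -1.
Favorable paths: C(7,3) = 35
Total paths: 2^7 = 128
P = 35/128 = 35/128

Answer: 35/128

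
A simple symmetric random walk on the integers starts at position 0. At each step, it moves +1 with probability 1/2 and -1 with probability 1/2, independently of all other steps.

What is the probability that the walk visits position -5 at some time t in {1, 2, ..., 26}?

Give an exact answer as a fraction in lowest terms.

Count via complement. Let g(t,s) = #length-t paths at position s with S_1..S_t all ≠ -5.
g(t,s) = g(t-1,s-1) + g(t-1,s+1) for s ≠ -5; g(t,-5) = 0.
t=0: g(0,0)=1
t=1: g(1,-1)=1 g(1,1)=1
t=2: g(2,-2)=1 g(2,0)=2 g(2,2)=1
t=3: g(3,-3)=1 g(3,-1)=3 g(3,1)=3 g(3,3)=1
t=4: g(4,-4)=1 g(4,-2)=4 g(4,0)=6 g(4,2)=4 g(4,4)=1
t=5: g(5,-3)=5 g(5,-1)=10 g(5,1)=10 g(5,3)=5 g(5,5)=1
t=6: g(6,-4)=5 g(6,-2)=15 g(6,0)=20 g(6,2)=15 g(6,4)=6 g(6,6)=1
t=7: g(7,-3)=20 g(7,-1)=35 g(7,1)=35 g(7,3)=21 g(7,5)=7 g(7,7)=1
t=8: g(8,-4)=20 g(8,-2)=55 g(8,0)=70 g(8,2)=56 g(8,4)=28 g(8,6)=8 g(8,8)=1
t=9: g(9,-3)=75 g(9,-1)=125 g(9,1)=126 g(9,3)=84 g(9,5)=36 g(9,7)=9 g(9,9)=1
t=10: g(10,-4)=75 g(10,-2)=200 g(10,0)=251 g(10,2)=210 g(10,4)=120 g(10,6)=45 g(10,8)=10 g(10,10)=1
t=11: g(11,-3)=275 g(11,-1)=451 g(11,1)=461 g(11,3)=330 g(11,5)=165 g(11,7)=55 g(11,9)=11 g(11,11)=1
t=12: g(12,-4)=275 g(12,-2)=726 g(12,0)=912 g(12,2)=791 g(12,4)=495 g(12,6)=220 g(12,8)=66 g(12,10)=12 g(12,12)=1
t=13: g(13,-3)=1001 g(13,-1)=1638 g(13,1)=1703 g(13,3)=1286 g(13,5)=715 g(13,7)=286 g(13,9)=78 g(13,11)=13 g(13,13)=1
t=14: g(14,-4)=1001 g(14,-2)=2639 g(14,0)=3341 g(14,2)=2989 g(14,4)=2001 g(14,6)=1001 g(14,8)=364 g(14,10)=91 g(14,12)=14 g(14,14)=1
t=15: g(15,-3)=3640 g(15,-1)=5980 g(15,1)=6330 g(15,3)=4990 g(15,5)=3002 g(15,7)=1365 g(15,9)=455 g(15,11)=105 g(15,13)=15 g(15,15)=1
t=16: g(16,-4)=3640 g(16,-2)=9620 g(16,0)=12310 g(16,2)=11320 g(16,4)=7992 g(16,6)=4367 g(16,8)=1820 g(16,10)=560 g(16,12)=120 g(16,14)=16 g(16,16)=1
t=17: g(17,-3)=13260 g(17,-1)=21930 g(17,1)=23630 g(17,3)=19312 g(17,5)=12359 g(17,7)=6187 g(17,9)=2380 g(17,11)=680 g(17,13)=136 g(17,15)=17 g(17,17)=1
t=18: g(18,-4)=13260 g(18,-2)=35190 g(18,0)=45560 g(18,2)=42942 g(18,4)=31671 g(18,6)=18546 g(18,8)=8567 g(18,10)=3060 g(18,12)=816 g(18,14)=153 g(18,16)=18 g(18,18)=1
t=19: g(19,-3)=48450 g(19,-1)=80750 g(19,1)=88502 g(19,3)=74613 g(19,5)=50217 g(19,7)=27113 g(19,9)=11627 g(19,11)=3876 g(19,13)=969 g(19,15)=171 g(19,17)=19 g(19,19)=1
t=20: g(20,-4)=48450 g(20,-2)=129200 g(20,0)=169252 g(20,2)=163115 g(20,4)=124830 g(20,6)=77330 g(20,8)=38740 g(20,10)=15503 g(20,12)=4845 g(20,14)=1140 g(20,16)=190 g(20,18)=20 g(20,20)=1
t=21: g(21,-3)=177650 g(21,-1)=298452 g(21,1)=332367 g(21,3)=287945 g(21,5)=202160 g(21,7)=116070 g(21,9)=54243 g(21,11)=20348 g(21,13)=5985 g(21,15)=1330 g(21,17)=210 g(21,19)=21 g(21,21)=1
t=22: g(22,-4)=177650 g(22,-2)=476102 g(22,0)=630819 g(22,2)=620312 g(22,4)=490105 g(22,6)=318230 g(22,8)=170313 g(22,10)=74591 g(22,12)=26333 g(22,14)=7315 g(22,16)=1540 g(22,18)=231 g(22,20)=22 g(22,22)=1
t=23: g(23,-3)=653752 g(23,-1)=1106921 g(23,1)=1251131 g(23,3)=1110417 g(23,5)=808335 g(23,7)=488543 g(23,9)=244904 g(23,11)=100924 g(23,13)=33648 g(23,15)=8855 g(23,17)=1771 g(23,19)=253 g(23,21)=23 g(23,23)=1
t=24: g(24,-4)=653752 g(24,-2)=1760673 g(24,0)=2358052 g(24,2)=2361548 g(24,4)=1918752 g(24,6)=1296878 g(24,8)=733447 g(24,10)=345828 g(24,12)=134572 g(24,14)=42503 g(24,16)=10626 g(24,18)=2024 g(24,20)=276 g(24,22)=24 g(24,24)=1
t=25: g(25,-3)=2414425 g(25,-1)=4118725 g(25,1)=4719600 g(25,3)=4280300 g(25,5)=3215630 g(25,7)=2030325 g(25,9)=1079275 g(25,11)=480400 g(25,13)=177075 g(25,15)=53129 g(25,17)=12650 g(25,19)=2300 g(25,21)=300 g(25,23)=25 g(25,25)=1
t=26: g(26,-4)=2414425 g(26,-2)=6533150 g(26,0)=8838325 g(26,2)=8999900 g(26,4)=7495930 g(26,6)=5245955 g(26,8)=3109600 g(26,10)=1559675 g(26,12)=657475 g(26,14)=230204 g(26,16)=65779 g(26,18)=14950 g(26,20)=2600 g(26,22)=325 g(26,24)=26 g(26,26)=1
Paths never hitting -5: Σ_s g(26,s) = 45168320
Paths hitting -5: 2^26 - 45168320 = 21940544
P = 21940544/67108864 = 342821/1048576

Answer: 342821/1048576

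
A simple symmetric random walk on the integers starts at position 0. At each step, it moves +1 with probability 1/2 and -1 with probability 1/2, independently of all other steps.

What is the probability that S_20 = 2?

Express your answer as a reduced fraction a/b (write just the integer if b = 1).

Answer: 20995/131072

Derivation:
To reach position 2 after 20 steps: need 11 steps of +1 and 9 of -1.
Favorable paths: C(20,11) = 167960
Total paths: 2^20 = 1048576
P = 167960/1048576 = 20995/131072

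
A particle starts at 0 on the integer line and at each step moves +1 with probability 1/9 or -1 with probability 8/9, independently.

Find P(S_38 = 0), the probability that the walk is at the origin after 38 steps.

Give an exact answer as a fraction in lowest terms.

To be at 0 after 38 steps: need exactly 19 steps of +1 and 19 of -1.
Number of such sequences: C(38,19) = 35345263800
Each has probability (1/9)^19 · (8/9)^19 = 144115188075855872/1824800363140073127359051977856583921
P = 35345263800 · 144115188075855872/1824800363140073127359051977856583921 = 1697929780042580068873011200/608266787713357709119683992618861307

Answer: 1697929780042580068873011200/608266787713357709119683992618861307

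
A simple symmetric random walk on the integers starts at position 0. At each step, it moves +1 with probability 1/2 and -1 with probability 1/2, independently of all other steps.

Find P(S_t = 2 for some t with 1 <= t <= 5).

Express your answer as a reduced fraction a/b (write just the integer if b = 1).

Count via complement. Let g(t,s) = #length-t paths at position s with S_1..S_t all ≠ 2.
g(t,s) = g(t-1,s-1) + g(t-1,s+1) for s ≠ 2; g(t,2) = 0.
t=0: g(0,0)=1
t=1: g(1,-1)=1 g(1,1)=1
t=2: g(2,-2)=1 g(2,0)=2
t=3: g(3,-3)=1 g(3,-1)=3 g(3,1)=2
t=4: g(4,-4)=1 g(4,-2)=4 g(4,0)=5
t=5: g(5,-5)=1 g(5,-3)=5 g(5,-1)=9 g(5,1)=5
Paths never hitting 2: Σ_s g(5,s) = 20
Paths hitting 2: 2^5 - 20 = 12
P = 12/32 = 3/8

Answer: 3/8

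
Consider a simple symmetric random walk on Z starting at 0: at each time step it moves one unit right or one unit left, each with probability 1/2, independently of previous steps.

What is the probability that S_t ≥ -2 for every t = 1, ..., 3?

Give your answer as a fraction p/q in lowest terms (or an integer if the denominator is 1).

Let f(t,s) = #length-t paths at position s with S_1..S_t all ≥ -2.
f(t,s) = f(t-1,s-1) + f(t-1,s+1) for s ≥ -2; f(t,s) = 0 for s < -2.
t=0: f(0,0)=1
t=1: f(1,-1)=1 f(1,1)=1
t=2: f(2,-2)=1 f(2,0)=2 f(2,2)=1
t=3: f(3,-1)=3 f(3,1)=3 f(3,3)=1
Σ_s f(3,s) = 7
P = 7/8 = 7/8

Answer: 7/8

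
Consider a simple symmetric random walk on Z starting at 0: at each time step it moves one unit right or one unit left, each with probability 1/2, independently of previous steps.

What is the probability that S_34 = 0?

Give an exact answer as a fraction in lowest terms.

Answer: 583401555/4294967296

Derivation:
To return to 0 after 34 steps: need exactly 17 steps of +1 and 17 of -1.
Favorable paths: C(34,17) = 2333606220
Total paths: 2^34 = 17179869184
P = 2333606220/17179869184 = 583401555/4294967296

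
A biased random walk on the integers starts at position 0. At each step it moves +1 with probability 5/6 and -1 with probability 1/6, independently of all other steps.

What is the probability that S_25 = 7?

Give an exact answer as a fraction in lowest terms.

Answer: 311733245849609375/28430288029929701376

Derivation:
To reach position 7 after 25 steps: need 16 steps of +1 and 9 steps of -1.
Number of such sequences: C(25,16) = 2042975
Each has probability (5/6)^16 · (1/6)^9 = 152587890625/28430288029929701376
P = 2042975 · 152587890625/28430288029929701376 = 311733245849609375/28430288029929701376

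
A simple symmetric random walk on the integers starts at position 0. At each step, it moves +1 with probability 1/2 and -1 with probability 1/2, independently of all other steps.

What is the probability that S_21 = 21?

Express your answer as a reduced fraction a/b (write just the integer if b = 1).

To reach position 21 after 21 steps: need 21 steps of +1 and 0 of -1.
Favorable paths: C(21,21) = 1
Total paths: 2^21 = 2097152
P = 1/2097152 = 1/2097152

Answer: 1/2097152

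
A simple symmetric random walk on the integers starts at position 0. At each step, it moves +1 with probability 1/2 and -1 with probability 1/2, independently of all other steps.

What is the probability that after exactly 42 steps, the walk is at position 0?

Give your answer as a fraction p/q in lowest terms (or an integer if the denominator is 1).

To return to 0 after 42 steps: need exactly 21 steps of +1 and 21 of -1.
Favorable paths: C(42,21) = 538257874440
Total paths: 2^42 = 4398046511104
P = 538257874440/4398046511104 = 67282234305/549755813888

Answer: 67282234305/549755813888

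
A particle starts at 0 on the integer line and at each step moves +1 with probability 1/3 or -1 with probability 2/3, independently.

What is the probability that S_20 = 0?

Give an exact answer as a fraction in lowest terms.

To be at 0 after 20 steps: need exactly 10 steps of +1 and 10 of -1.
Number of such sequences: C(20,10) = 184756
Each has probability (1/3)^10 · (2/3)^10 = 1024/3486784401
P = 184756 · 1024/3486784401 = 189190144/3486784401

Answer: 189190144/3486784401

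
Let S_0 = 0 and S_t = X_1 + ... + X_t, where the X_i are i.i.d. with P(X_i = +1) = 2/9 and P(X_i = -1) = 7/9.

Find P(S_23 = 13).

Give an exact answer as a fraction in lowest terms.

Answer: 148252588244992/8862938119652501095929

Derivation:
To reach position 13 after 23 steps: need 18 steps of +1 and 5 steps of -1.
Number of such sequences: C(23,18) = 33649
Each has probability (2/9)^18 · (7/9)^5 = 4405854208/8862938119652501095929
P = 33649 · 4405854208/8862938119652501095929 = 148252588244992/8862938119652501095929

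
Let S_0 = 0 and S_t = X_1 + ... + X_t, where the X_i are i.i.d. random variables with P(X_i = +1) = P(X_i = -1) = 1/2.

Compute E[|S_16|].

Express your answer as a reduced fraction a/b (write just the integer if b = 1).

S_16 takes values m ≡ 0 (mod 2) with |m| ≤ 16; P(S_16=m) = C(16,(16+m)/2)/2^16.
Total paths: 2^16 = 65536
Distribution: P(S=-16)=1/65536, P(S=-14)=16/65536, P(S=-12)=120/65536, P(S=-10)=560/65536, P(S=-8)=1820/65536, P(S=-6)=4368/65536, P(S=-4)=8008/65536, P(S=-2)=11440/65536, P(S=0)=12870/65536, P(S=2)=11440/65536, P(S=4)=8008/65536, P(S=6)=4368/65536, P(S=8)=1820/65536, P(S=10)=560/65536, P(S=12)=120/65536, P(S=14)=16/65536, P(S=16)=1/65536
E[|S_16|] = Σ_m |m|·P(S_16=m) = 205920/65536 = 6435/2048

Answer: 6435/2048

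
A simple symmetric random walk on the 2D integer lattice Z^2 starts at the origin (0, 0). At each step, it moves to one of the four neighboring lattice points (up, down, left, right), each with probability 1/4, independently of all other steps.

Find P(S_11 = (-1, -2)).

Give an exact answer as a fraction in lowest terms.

Let h be the number of horizontal steps (so 11-h are vertical). To end at (-1,-2) need (h-1)/2 right-steps and ((11-h)-2)/2 up-steps.
Sum over h with 1 ≤ h ≤ 9, h ≡ 1 (mod 2), 11-h ≡ 0 (mod 2):
h=1: C(11,1)·C(1,0)·C(10,4) = 11·1·210 = 2310
h=3: C(11,3)·C(3,1)·C(8,3) = 165·3·56 = 27720
h=5: C(11,5)·C(5,2)·C(6,2) = 462·10·15 = 69300
h=7: C(11,7)·C(7,3)·C(4,1) = 330·35·4 = 46200
h=9: C(11,9)·C(9,4)·C(2,0) = 55·126·1 = 6930
Total favorable: 152460
Total paths: 4^11 = 4194304
P = 152460/4194304 = 38115/1048576

Answer: 38115/1048576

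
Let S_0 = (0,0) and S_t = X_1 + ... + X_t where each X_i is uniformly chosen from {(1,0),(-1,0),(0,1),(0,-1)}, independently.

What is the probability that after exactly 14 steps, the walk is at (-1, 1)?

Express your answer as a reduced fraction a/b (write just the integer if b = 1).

Answer: 1288287/33554432

Derivation:
Let h be the number of horizontal steps (so 14-h are vertical). To end at (-1,1) need (h-1)/2 right-steps and ((14-h)+1)/2 up-steps.
Sum over h with 1 ≤ h ≤ 13, h ≡ 1 (mod 2), 14-h ≡ 1 (mod 2):
h=1: C(14,1)·C(1,0)·C(13,7) = 14·1·1716 = 24024
h=3: C(14,3)·C(3,1)·C(11,6) = 364·3·462 = 504504
h=5: C(14,5)·C(5,2)·C(9,5) = 2002·10·126 = 2522520
h=7: C(14,7)·C(7,3)·C(7,4) = 3432·35·35 = 4204200
h=9: C(14,9)·C(9,4)·C(5,3) = 2002·126·10 = 2522520
h=11: C(14,11)·C(11,5)·C(3,2) = 364·462·3 = 504504
h=13: C(14,13)·C(13,6)·C(1,1) = 14·1716·1 = 24024
Total favorable: 10306296
Total paths: 4^14 = 268435456
P = 10306296/268435456 = 1288287/33554432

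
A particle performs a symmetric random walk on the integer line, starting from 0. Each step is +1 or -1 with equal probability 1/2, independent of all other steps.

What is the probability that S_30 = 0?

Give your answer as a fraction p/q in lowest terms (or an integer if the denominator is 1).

Answer: 9694845/67108864

Derivation:
To return to 0 after 30 steps: need exactly 15 steps of +1 and 15 of -1.
Favorable paths: C(30,15) = 155117520
Total paths: 2^30 = 1073741824
P = 155117520/1073741824 = 9694845/67108864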